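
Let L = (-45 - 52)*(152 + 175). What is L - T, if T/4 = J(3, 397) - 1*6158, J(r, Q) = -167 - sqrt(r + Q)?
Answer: -6339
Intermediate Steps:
J(r, Q) = -167 - sqrt(Q + r)
T = -25380 (T = 4*((-167 - sqrt(397 + 3)) - 1*6158) = 4*((-167 - sqrt(400)) - 6158) = 4*((-167 - 1*20) - 6158) = 4*((-167 - 20) - 6158) = 4*(-187 - 6158) = 4*(-6345) = -25380)
L = -31719 (L = -97*327 = -31719)
L - T = -31719 - 1*(-25380) = -31719 + 25380 = -6339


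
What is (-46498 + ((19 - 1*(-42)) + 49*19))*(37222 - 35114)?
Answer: -95926648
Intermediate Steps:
(-46498 + ((19 - 1*(-42)) + 49*19))*(37222 - 35114) = (-46498 + ((19 + 42) + 931))*2108 = (-46498 + (61 + 931))*2108 = (-46498 + 992)*2108 = -45506*2108 = -95926648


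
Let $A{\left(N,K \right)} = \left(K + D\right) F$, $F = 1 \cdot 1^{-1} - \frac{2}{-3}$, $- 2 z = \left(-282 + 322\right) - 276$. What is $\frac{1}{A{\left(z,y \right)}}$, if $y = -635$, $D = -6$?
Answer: $- \frac{3}{3205} \approx -0.00093604$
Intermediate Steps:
$z = 118$ ($z = - \frac{\left(-282 + 322\right) - 276}{2} = - \frac{40 - 276}{2} = \left(- \frac{1}{2}\right) \left(-236\right) = 118$)
$F = \frac{5}{3}$ ($F = 1 \cdot 1 - - \frac{2}{3} = 1 + \frac{2}{3} = \frac{5}{3} \approx 1.6667$)
$A{\left(N,K \right)} = -10 + \frac{5 K}{3}$ ($A{\left(N,K \right)} = \left(K - 6\right) \frac{5}{3} = \left(-6 + K\right) \frac{5}{3} = -10 + \frac{5 K}{3}$)
$\frac{1}{A{\left(z,y \right)}} = \frac{1}{-10 + \frac{5}{3} \left(-635\right)} = \frac{1}{-10 - \frac{3175}{3}} = \frac{1}{- \frac{3205}{3}} = - \frac{3}{3205}$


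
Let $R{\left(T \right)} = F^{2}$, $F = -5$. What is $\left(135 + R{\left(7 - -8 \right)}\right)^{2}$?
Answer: $25600$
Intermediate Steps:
$R{\left(T \right)} = 25$ ($R{\left(T \right)} = \left(-5\right)^{2} = 25$)
$\left(135 + R{\left(7 - -8 \right)}\right)^{2} = \left(135 + 25\right)^{2} = 160^{2} = 25600$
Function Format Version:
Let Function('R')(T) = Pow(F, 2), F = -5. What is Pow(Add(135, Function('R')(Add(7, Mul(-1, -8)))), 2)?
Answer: 25600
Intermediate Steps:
Function('R')(T) = 25 (Function('R')(T) = Pow(-5, 2) = 25)
Pow(Add(135, Function('R')(Add(7, Mul(-1, -8)))), 2) = Pow(Add(135, 25), 2) = Pow(160, 2) = 25600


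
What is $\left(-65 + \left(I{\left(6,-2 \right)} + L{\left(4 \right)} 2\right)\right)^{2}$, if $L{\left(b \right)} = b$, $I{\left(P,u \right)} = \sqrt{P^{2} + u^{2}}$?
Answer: $3289 - 228 \sqrt{10} \approx 2568.0$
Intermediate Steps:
$\left(-65 + \left(I{\left(6,-2 \right)} + L{\left(4 \right)} 2\right)\right)^{2} = \left(-65 + \left(\sqrt{6^{2} + \left(-2\right)^{2}} + 4 \cdot 2\right)\right)^{2} = \left(-65 + \left(\sqrt{36 + 4} + 8\right)\right)^{2} = \left(-65 + \left(\sqrt{40} + 8\right)\right)^{2} = \left(-65 + \left(2 \sqrt{10} + 8\right)\right)^{2} = \left(-65 + \left(8 + 2 \sqrt{10}\right)\right)^{2} = \left(-57 + 2 \sqrt{10}\right)^{2}$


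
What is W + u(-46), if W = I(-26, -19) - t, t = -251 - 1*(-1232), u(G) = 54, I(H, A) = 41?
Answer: -886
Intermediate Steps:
t = 981 (t = -251 + 1232 = 981)
W = -940 (W = 41 - 1*981 = 41 - 981 = -940)
W + u(-46) = -940 + 54 = -886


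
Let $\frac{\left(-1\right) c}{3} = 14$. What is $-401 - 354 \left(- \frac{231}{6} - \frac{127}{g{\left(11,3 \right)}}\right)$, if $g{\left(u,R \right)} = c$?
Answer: $\frac{85103}{7} \approx 12158.0$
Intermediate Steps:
$c = -42$ ($c = \left(-3\right) 14 = -42$)
$g{\left(u,R \right)} = -42$
$-401 - 354 \left(- \frac{231}{6} - \frac{127}{g{\left(11,3 \right)}}\right) = -401 - 354 \left(- \frac{231}{6} - \frac{127}{-42}\right) = -401 - 354 \left(\left(-231\right) \frac{1}{6} - - \frac{127}{42}\right) = -401 - 354 \left(- \frac{77}{2} + \frac{127}{42}\right) = -401 - - \frac{87910}{7} = -401 + \frac{87910}{7} = \frac{85103}{7}$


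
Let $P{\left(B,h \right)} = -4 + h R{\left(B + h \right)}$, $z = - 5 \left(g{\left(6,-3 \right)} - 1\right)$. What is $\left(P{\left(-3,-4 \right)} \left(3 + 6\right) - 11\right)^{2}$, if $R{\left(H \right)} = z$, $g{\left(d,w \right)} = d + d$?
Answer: $3736489$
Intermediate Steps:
$g{\left(d,w \right)} = 2 d$
$z = -55$ ($z = - 5 \left(2 \cdot 6 - 1\right) = - 5 \left(12 - 1\right) = \left(-5\right) 11 = -55$)
$R{\left(H \right)} = -55$
$P{\left(B,h \right)} = -4 - 55 h$ ($P{\left(B,h \right)} = -4 + h \left(-55\right) = -4 - 55 h$)
$\left(P{\left(-3,-4 \right)} \left(3 + 6\right) - 11\right)^{2} = \left(\left(-4 - -220\right) \left(3 + 6\right) - 11\right)^{2} = \left(\left(-4 + 220\right) 9 - 11\right)^{2} = \left(216 \cdot 9 - 11\right)^{2} = \left(1944 - 11\right)^{2} = 1933^{2} = 3736489$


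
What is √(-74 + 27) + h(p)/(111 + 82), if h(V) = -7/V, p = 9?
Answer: -7/1737 + I*√47 ≈ -0.0040299 + 6.8557*I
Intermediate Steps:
√(-74 + 27) + h(p)/(111 + 82) = √(-74 + 27) + (-7/9)/(111 + 82) = √(-47) + (-7*⅑)/193 = I*√47 + (1/193)*(-7/9) = I*√47 - 7/1737 = -7/1737 + I*√47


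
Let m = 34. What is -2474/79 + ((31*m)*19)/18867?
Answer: -2373416/78447 ≈ -30.255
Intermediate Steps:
-2474/79 + ((31*m)*19)/18867 = -2474/79 + ((31*34)*19)/18867 = -2474*1/79 + (1054*19)*(1/18867) = -2474/79 + 20026*(1/18867) = -2474/79 + 1054/993 = -2373416/78447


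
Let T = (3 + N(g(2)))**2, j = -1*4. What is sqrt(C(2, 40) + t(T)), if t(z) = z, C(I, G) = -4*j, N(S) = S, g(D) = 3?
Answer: 2*sqrt(13) ≈ 7.2111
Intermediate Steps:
j = -4
C(I, G) = 16 (C(I, G) = -4*(-4) = 16)
T = 36 (T = (3 + 3)**2 = 6**2 = 36)
sqrt(C(2, 40) + t(T)) = sqrt(16 + 36) = sqrt(52) = 2*sqrt(13)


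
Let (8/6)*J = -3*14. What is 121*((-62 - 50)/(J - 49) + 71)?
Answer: 201465/23 ≈ 8759.3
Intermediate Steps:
J = -63/2 (J = 3*(-3*14)/4 = (¾)*(-42) = -63/2 ≈ -31.500)
121*((-62 - 50)/(J - 49) + 71) = 121*((-62 - 50)/(-63/2 - 49) + 71) = 121*(-112/(-161/2) + 71) = 121*(-112*(-2/161) + 71) = 121*(32/23 + 71) = 121*(1665/23) = 201465/23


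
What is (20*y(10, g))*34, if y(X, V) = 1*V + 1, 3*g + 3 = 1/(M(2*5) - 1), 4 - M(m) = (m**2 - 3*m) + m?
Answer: -680/231 ≈ -2.9437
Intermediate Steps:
M(m) = 4 - m**2 + 2*m (M(m) = 4 - ((m**2 - 3*m) + m) = 4 - (m**2 - 2*m) = 4 + (-m**2 + 2*m) = 4 - m**2 + 2*m)
g = -232/231 (g = -1 + 1/(3*((4 - (2*5)**2 + 2*(2*5)) - 1)) = -1 + 1/(3*((4 - 1*10**2 + 2*10) - 1)) = -1 + 1/(3*((4 - 1*100 + 20) - 1)) = -1 + 1/(3*((4 - 100 + 20) - 1)) = -1 + 1/(3*(-76 - 1)) = -1 + (1/3)/(-77) = -1 + (1/3)*(-1/77) = -1 - 1/231 = -232/231 ≈ -1.0043)
y(X, V) = 1 + V (y(X, V) = V + 1 = 1 + V)
(20*y(10, g))*34 = (20*(1 - 232/231))*34 = (20*(-1/231))*34 = -20/231*34 = -680/231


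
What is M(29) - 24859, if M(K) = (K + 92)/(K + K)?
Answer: -1441701/58 ≈ -24857.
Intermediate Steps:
M(K) = (92 + K)/(2*K) (M(K) = (92 + K)/((2*K)) = (92 + K)*(1/(2*K)) = (92 + K)/(2*K))
M(29) - 24859 = (½)*(92 + 29)/29 - 24859 = (½)*(1/29)*121 - 24859 = 121/58 - 24859 = -1441701/58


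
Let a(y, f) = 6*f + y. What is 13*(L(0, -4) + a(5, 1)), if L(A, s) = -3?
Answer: 104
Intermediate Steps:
a(y, f) = y + 6*f
13*(L(0, -4) + a(5, 1)) = 13*(-3 + (5 + 6*1)) = 13*(-3 + (5 + 6)) = 13*(-3 + 11) = 13*8 = 104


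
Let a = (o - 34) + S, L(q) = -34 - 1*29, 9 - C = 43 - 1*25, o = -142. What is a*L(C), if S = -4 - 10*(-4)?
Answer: 8820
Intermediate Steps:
C = -9 (C = 9 - (43 - 1*25) = 9 - (43 - 25) = 9 - 1*18 = 9 - 18 = -9)
L(q) = -63 (L(q) = -34 - 29 = -63)
S = 36 (S = -4 + 40 = 36)
a = -140 (a = (-142 - 34) + 36 = -176 + 36 = -140)
a*L(C) = -140*(-63) = 8820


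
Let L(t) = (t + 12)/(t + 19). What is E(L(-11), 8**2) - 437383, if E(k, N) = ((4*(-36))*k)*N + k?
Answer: -3508279/8 ≈ -4.3854e+5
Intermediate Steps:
L(t) = (12 + t)/(19 + t)
E(k, N) = k - 144*N*k (E(k, N) = (-144*k)*N + k = -144*N*k + k = k - 144*N*k)
E(L(-11), 8**2) - 437383 = ((12 - 11)/(19 - 11))*(1 - 144*8**2) - 437383 = (1/8)*(1 - 144*64) - 437383 = ((1/8)*1)*(1 - 9216) - 437383 = (1/8)*(-9215) - 437383 = -9215/8 - 437383 = -3508279/8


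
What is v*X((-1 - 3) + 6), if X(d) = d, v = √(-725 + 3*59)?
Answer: 4*I*√137 ≈ 46.819*I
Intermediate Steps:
v = 2*I*√137 (v = √(-725 + 177) = √(-548) = 2*I*√137 ≈ 23.409*I)
v*X((-1 - 3) + 6) = (2*I*√137)*((-1 - 3) + 6) = (2*I*√137)*(-4 + 6) = (2*I*√137)*2 = 4*I*√137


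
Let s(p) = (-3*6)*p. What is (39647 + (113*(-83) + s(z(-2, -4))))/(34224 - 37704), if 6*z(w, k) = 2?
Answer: -15131/1740 ≈ -8.6960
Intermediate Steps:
z(w, k) = ⅓ (z(w, k) = (⅙)*2 = ⅓)
s(p) = -18*p
(39647 + (113*(-83) + s(z(-2, -4))))/(34224 - 37704) = (39647 + (113*(-83) - 18*⅓))/(34224 - 37704) = (39647 + (-9379 - 6))/(-3480) = (39647 - 9385)*(-1/3480) = 30262*(-1/3480) = -15131/1740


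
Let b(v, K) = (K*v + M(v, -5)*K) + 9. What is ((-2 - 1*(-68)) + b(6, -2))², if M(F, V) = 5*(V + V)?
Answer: 26569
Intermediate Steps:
M(F, V) = 10*V (M(F, V) = 5*(2*V) = 10*V)
b(v, K) = 9 - 50*K + K*v (b(v, K) = (K*v + (10*(-5))*K) + 9 = (K*v - 50*K) + 9 = (-50*K + K*v) + 9 = 9 - 50*K + K*v)
((-2 - 1*(-68)) + b(6, -2))² = ((-2 - 1*(-68)) + (9 - 50*(-2) - 2*6))² = ((-2 + 68) + (9 + 100 - 12))² = (66 + 97)² = 163² = 26569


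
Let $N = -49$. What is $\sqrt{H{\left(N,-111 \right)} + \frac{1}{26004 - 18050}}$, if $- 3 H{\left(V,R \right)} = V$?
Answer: $\frac{\sqrt{9300190638}}{23862} \approx 4.0415$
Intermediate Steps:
$H{\left(V,R \right)} = - \frac{V}{3}$
$\sqrt{H{\left(N,-111 \right)} + \frac{1}{26004 - 18050}} = \sqrt{\left(- \frac{1}{3}\right) \left(-49\right) + \frac{1}{26004 - 18050}} = \sqrt{\frac{49}{3} + \frac{1}{7954}} = \sqrt{\frac{389749}{23862}} = \frac{\sqrt{9300190638}}{23862}$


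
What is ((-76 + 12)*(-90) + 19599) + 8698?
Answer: 34057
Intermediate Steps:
((-76 + 12)*(-90) + 19599) + 8698 = (-64*(-90) + 19599) + 8698 = (5760 + 19599) + 8698 = 25359 + 8698 = 34057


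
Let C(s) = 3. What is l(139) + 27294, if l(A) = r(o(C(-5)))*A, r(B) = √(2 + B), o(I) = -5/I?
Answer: 27294 + 139*√3/3 ≈ 27374.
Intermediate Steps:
l(A) = A*√3/3 (l(A) = √(2 - 5/3)*A = √(⅓)*A = (√3/3)*A = A*√3/3)
l(139) + 27294 = (⅓)*139*√3 + 27294 = 139*√3/3 + 27294 = 27294 + 139*√3/3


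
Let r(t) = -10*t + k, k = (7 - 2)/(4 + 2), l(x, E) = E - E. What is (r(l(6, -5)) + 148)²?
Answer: 797449/36 ≈ 22151.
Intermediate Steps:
l(x, E) = 0
k = ⅚ (k = 5/6 = 5*(⅙) = ⅚ ≈ 0.83333)
r(t) = ⅚ - 10*t (r(t) = -10*t + ⅚ = ⅚ - 10*t)
(r(l(6, -5)) + 148)² = ((⅚ - 10*0) + 148)² = ((⅚ + 0) + 148)² = (⅚ + 148)² = (893/6)² = 797449/36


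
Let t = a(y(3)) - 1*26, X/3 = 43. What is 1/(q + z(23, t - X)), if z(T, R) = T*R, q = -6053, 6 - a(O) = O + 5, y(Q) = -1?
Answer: -1/9572 ≈ -0.00010447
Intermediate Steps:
a(O) = 1 - O (a(O) = 6 - (O + 5) = 6 - (5 + O) = 6 + (-5 - O) = 1 - O)
X = 129 (X = 3*43 = 129)
t = -24 (t = (1 - 1*(-1)) - 1*26 = (1 + 1) - 26 = 2 - 26 = -24)
z(T, R) = R*T
1/(q + z(23, t - X)) = 1/(-6053 + (-24 - 1*129)*23) = 1/(-6053 + (-24 - 129)*23) = 1/(-6053 - 153*23) = 1/(-6053 - 3519) = 1/(-9572) = -1/9572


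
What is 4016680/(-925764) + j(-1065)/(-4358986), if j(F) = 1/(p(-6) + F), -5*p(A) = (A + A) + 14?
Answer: -3331021021237505/767733387986586 ≈ -4.3388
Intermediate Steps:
p(A) = -14/5 - 2*A/5 (p(A) = -((A + A) + 14)/5 = -(2*A + 14)/5 = -(14 + 2*A)/5 = -14/5 - 2*A/5)
j(F) = 1/(-⅖ + F) (j(F) = 1/((-14/5 - ⅖*(-6)) + F) = 1/((-14/5 + 12/5) + F) = 1/(-⅖ + F))
4016680/(-925764) + j(-1065)/(-4358986) = 4016680/(-925764) + (5/(-2 + 5*(-1065)))/(-4358986) = 4016680*(-1/925764) + (5/(-2 - 5325))*(-1/4358986) = -1004170/231441 + (5/(-5327))*(-1/4358986) = -1004170/231441 + (5*(-1/5327))*(-1/4358986) = -1004170/231441 - 5/5327*(-1/4358986) = -1004170/231441 + 5/23220318422 = -3331021021237505/767733387986586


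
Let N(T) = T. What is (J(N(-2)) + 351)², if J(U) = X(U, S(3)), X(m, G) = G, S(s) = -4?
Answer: 120409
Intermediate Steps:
J(U) = -4
(J(N(-2)) + 351)² = (-4 + 351)² = 347² = 120409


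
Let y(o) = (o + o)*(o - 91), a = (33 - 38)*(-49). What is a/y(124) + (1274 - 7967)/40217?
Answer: -44922347/329135928 ≈ -0.13649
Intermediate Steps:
a = 245 (a = -5*(-49) = 245)
y(o) = 2*o*(-91 + o) (y(o) = (2*o)*(-91 + o) = 2*o*(-91 + o))
a/y(124) + (1274 - 7967)/40217 = 245/((2*124*(-91 + 124))) + (1274 - 7967)/40217 = 245/((2*124*33)) - 6693*1/40217 = 245/8184 - 6693/40217 = -44922347/329135928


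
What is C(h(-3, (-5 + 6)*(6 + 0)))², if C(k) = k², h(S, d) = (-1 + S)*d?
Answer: 331776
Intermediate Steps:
h(S, d) = d*(-1 + S)
C(h(-3, (-5 + 6)*(6 + 0)))² = ((((-5 + 6)*(6 + 0))*(-1 - 3))²)² = (((1*6)*(-4))²)² = ((6*(-4))²)² = ((-24)²)² = 576² = 331776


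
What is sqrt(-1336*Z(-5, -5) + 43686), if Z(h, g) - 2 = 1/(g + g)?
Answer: sqrt(1028690)/5 ≈ 202.85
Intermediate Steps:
Z(h, g) = 2 + 1/(2*g) (Z(h, g) = 2 + 1/(g + g) = 2 + 1/(2*g))
sqrt(-1336*Z(-5, -5) + 43686) = sqrt(-1336*(2 + (1/2)/(-5)) + 43686) = sqrt(-1336*(2 + (1/2)*(-1/5)) + 43686) = sqrt(-1336*(2 - 1/10) + 43686) = sqrt(-1336*19/10 + 43686) = sqrt(-12692/5 + 43686) = sqrt(205738/5) = sqrt(1028690)/5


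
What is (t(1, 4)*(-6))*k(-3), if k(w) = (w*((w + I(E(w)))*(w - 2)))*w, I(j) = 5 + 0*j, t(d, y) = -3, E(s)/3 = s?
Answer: -1620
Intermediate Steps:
E(s) = 3*s
I(j) = 5 (I(j) = 5 + 0 = 5)
k(w) = w²*(-2 + w)*(5 + w) (k(w) = (w*((w + 5)*(w - 2)))*w = (w*((5 + w)*(-2 + w)))*w = (w*((-2 + w)*(5 + w)))*w = (w*(-2 + w)*(5 + w))*w = w²*(-2 + w)*(5 + w))
(t(1, 4)*(-6))*k(-3) = (-3*(-6))*((-3)²*(-10 + (-3)² + 3*(-3))) = 18*(9*(-10 + 9 - 9)) = 18*(9*(-10)) = 18*(-90) = -1620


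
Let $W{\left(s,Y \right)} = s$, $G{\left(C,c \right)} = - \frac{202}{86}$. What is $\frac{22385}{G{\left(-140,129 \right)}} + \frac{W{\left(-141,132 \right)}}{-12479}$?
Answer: $- \frac{12011709604}{1260379} \approx -9530.2$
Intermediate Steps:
$G{\left(C,c \right)} = - \frac{101}{43}$ ($G{\left(C,c \right)} = \left(-202\right) \frac{1}{86} = - \frac{101}{43}$)
$\frac{22385}{G{\left(-140,129 \right)}} + \frac{W{\left(-141,132 \right)}}{-12479} = \frac{22385}{- \frac{101}{43}} - \frac{141}{-12479} = 22385 \left(- \frac{43}{101}\right) - - \frac{141}{12479} = - \frac{962555}{101} + \frac{141}{12479} = - \frac{12011709604}{1260379}$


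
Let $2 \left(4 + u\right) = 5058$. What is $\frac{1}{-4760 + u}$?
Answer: $- \frac{1}{2235} \approx -0.00044743$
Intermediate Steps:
$u = 2525$ ($u = -4 + \frac{1}{2} \cdot 5058 = -4 + 2529 = 2525$)
$\frac{1}{-4760 + u} = \frac{1}{-4760 + 2525} = \frac{1}{-2235} = - \frac{1}{2235}$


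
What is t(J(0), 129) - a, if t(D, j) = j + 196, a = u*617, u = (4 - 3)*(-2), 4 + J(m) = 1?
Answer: 1559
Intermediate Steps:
J(m) = -3 (J(m) = -4 + 1 = -3)
u = -2 (u = 1*(-2) = -2)
a = -1234 (a = -2*617 = -1234)
t(D, j) = 196 + j
t(J(0), 129) - a = (196 + 129) - 1*(-1234) = 325 + 1234 = 1559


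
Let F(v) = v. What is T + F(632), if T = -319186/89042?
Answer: 27977679/44521 ≈ 628.42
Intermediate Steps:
T = -159593/44521 (T = -319186*1/89042 = -159593/44521 ≈ -3.5847)
T + F(632) = -159593/44521 + 632 = 27977679/44521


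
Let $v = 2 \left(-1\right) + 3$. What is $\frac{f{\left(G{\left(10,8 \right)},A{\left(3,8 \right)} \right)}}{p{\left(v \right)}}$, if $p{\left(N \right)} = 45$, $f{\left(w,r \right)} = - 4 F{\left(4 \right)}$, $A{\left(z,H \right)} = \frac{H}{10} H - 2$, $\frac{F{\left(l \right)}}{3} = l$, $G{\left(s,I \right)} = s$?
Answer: $- \frac{16}{15} \approx -1.0667$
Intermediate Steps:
$F{\left(l \right)} = 3 l$
$A{\left(z,H \right)} = -2 + \frac{H^{2}}{10}$ ($A{\left(z,H \right)} = H \frac{1}{10} H - 2 = \frac{H}{10} H - 2 = \frac{H^{2}}{10} - 2 = -2 + \frac{H^{2}}{10}$)
$v = 1$ ($v = -2 + 3 = 1$)
$f{\left(w,r \right)} = -48$ ($f{\left(w,r \right)} = - 4 \cdot 3 \cdot 4 = \left(-4\right) 12 = -48$)
$\frac{f{\left(G{\left(10,8 \right)},A{\left(3,8 \right)} \right)}}{p{\left(v \right)}} = - \frac{48}{45} = \left(-48\right) \frac{1}{45} = - \frac{16}{15}$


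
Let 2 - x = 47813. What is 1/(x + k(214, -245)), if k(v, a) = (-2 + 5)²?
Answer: -1/47802 ≈ -2.0920e-5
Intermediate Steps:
x = -47811 (x = 2 - 1*47813 = 2 - 47813 = -47811)
k(v, a) = 9 (k(v, a) = 3² = 9)
1/(x + k(214, -245)) = 1/(-47811 + 9) = 1/(-47802) = -1/47802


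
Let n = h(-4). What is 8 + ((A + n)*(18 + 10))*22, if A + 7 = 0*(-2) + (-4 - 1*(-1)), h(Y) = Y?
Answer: -8616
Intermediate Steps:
n = -4
A = -10 (A = -7 + (0*(-2) + (-4 - 1*(-1))) = -7 + (0 + (-4 + 1)) = -7 + (0 - 3) = -7 - 3 = -10)
8 + ((A + n)*(18 + 10))*22 = 8 + ((-10 - 4)*(18 + 10))*22 = 8 - 14*28*22 = 8 - 392*22 = 8 - 8624 = -8616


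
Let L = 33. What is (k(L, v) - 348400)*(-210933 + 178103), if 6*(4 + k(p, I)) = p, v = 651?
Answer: 11437922755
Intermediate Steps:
k(p, I) = -4 + p/6
(k(L, v) - 348400)*(-210933 + 178103) = ((-4 + (⅙)*33) - 348400)*(-210933 + 178103) = ((-4 + 11/2) - 348400)*(-32830) = (3/2 - 348400)*(-32830) = -696797/2*(-32830) = 11437922755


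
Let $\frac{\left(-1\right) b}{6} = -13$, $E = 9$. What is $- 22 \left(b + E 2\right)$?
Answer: $-2112$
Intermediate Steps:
$b = 78$ ($b = \left(-6\right) \left(-13\right) = 78$)
$- 22 \left(b + E 2\right) = - 22 \left(78 + 9 \cdot 2\right) = - 22 \left(78 + 18\right) = \left(-22\right) 96 = -2112$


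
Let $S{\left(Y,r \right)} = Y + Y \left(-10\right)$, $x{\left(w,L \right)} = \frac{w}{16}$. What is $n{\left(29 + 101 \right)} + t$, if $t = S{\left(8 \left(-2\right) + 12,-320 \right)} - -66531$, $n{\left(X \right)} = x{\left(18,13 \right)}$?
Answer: $\frac{532545}{8} \approx 66568.0$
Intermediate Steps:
$x{\left(w,L \right)} = \frac{w}{16}$ ($x{\left(w,L \right)} = w \frac{1}{16} = \frac{w}{16}$)
$S{\left(Y,r \right)} = - 9 Y$ ($S{\left(Y,r \right)} = Y - 10 Y = - 9 Y$)
$n{\left(X \right)} = \frac{9}{8}$ ($n{\left(X \right)} = \frac{1}{16} \cdot 18 = \frac{9}{8}$)
$t = 66567$ ($t = - 9 \left(8 \left(-2\right) + 12\right) - -66531 = - 9 \left(-16 + 12\right) + 66531 = \left(-9\right) \left(-4\right) + 66531 = 36 + 66531 = 66567$)
$n{\left(29 + 101 \right)} + t = \frac{9}{8} + 66567 = \frac{532545}{8}$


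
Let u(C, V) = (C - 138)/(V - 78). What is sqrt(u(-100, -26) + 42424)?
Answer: sqrt(28680171)/26 ≈ 205.98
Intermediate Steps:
u(C, V) = (-138 + C)/(-78 + V)
sqrt(u(-100, -26) + 42424) = sqrt((-138 - 100)/(-78 - 26) + 42424) = sqrt(-238/(-104) + 42424) = sqrt(-1/104*(-238) + 42424) = sqrt(119/52 + 42424) = sqrt(2206167/52) = sqrt(28680171)/26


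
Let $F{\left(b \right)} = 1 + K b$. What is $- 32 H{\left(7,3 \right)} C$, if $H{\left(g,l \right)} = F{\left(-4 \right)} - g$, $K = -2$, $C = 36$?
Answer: $-2304$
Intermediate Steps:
$F{\left(b \right)} = 1 - 2 b$
$H{\left(g,l \right)} = 9 - g$ ($H{\left(g,l \right)} = \left(1 - -8\right) - g = \left(1 + 8\right) - g = 9 - g$)
$- 32 H{\left(7,3 \right)} C = - 32 \left(9 - 7\right) 36 = \left(-32\right) 2 \cdot 36 = \left(-64\right) 36 = -2304$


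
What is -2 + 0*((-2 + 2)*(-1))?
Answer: -2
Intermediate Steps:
-2 + 0*((-2 + 2)*(-1)) = -2 + 0*(0*(-1)) = -2 + 0*0 = -2 + 0 = -2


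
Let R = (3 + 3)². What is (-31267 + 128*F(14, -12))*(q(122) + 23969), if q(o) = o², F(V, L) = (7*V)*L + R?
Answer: -6884246511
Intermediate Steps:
R = 36 (R = 6² = 36)
F(V, L) = 36 + 7*L*V (F(V, L) = (7*V)*L + 36 = 7*L*V + 36 = 36 + 7*L*V)
(-31267 + 128*F(14, -12))*(q(122) + 23969) = (-31267 + 128*(36 + 7*(-12)*14))*(122² + 23969) = (-31267 + 128*(36 - 1176))*(14884 + 23969) = (-31267 + 128*(-1140))*38853 = (-31267 - 145920)*38853 = -177187*38853 = -6884246511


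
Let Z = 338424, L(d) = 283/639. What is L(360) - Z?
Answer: -216252653/639 ≈ -3.3842e+5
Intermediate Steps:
L(d) = 283/639 (L(d) = 283*(1/639) = 283/639)
L(360) - Z = 283/639 - 1*338424 = 283/639 - 338424 = -216252653/639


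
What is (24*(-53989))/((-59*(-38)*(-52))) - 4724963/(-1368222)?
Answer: 22343361421/1533776862 ≈ 14.568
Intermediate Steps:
(24*(-53989))/((-59*(-38)*(-52))) - 4724963/(-1368222) = -1295736/(2242*(-52)) - 4724963*(-1/1368222) = -1295736/(-116584) + 4724963/1368222 = -1295736*(-1/116584) + 4724963/1368222 = 12459/1121 + 4724963/1368222 = 22343361421/1533776862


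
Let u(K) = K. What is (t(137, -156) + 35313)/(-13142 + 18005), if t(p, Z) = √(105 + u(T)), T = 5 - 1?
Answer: 11771/1621 + √109/4863 ≈ 7.2637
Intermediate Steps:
T = 4
t(p, Z) = √109 (t(p, Z) = √(105 + 4) = √109)
(t(137, -156) + 35313)/(-13142 + 18005) = (√109 + 35313)/(-13142 + 18005) = (35313 + √109)/4863 = (35313 + √109)*(1/4863) = 11771/1621 + √109/4863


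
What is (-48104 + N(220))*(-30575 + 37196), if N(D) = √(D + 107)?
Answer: -318496584 + 6621*√327 ≈ -3.1838e+8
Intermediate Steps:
N(D) = √(107 + D)
(-48104 + N(220))*(-30575 + 37196) = (-48104 + √(107 + 220))*(-30575 + 37196) = (-48104 + √327)*6621 = -318496584 + 6621*√327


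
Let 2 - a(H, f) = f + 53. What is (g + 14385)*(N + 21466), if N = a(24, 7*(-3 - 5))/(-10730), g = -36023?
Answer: -498388432665/1073 ≈ -4.6448e+8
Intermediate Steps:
a(H, f) = -51 - f (a(H, f) = 2 - (f + 53) = 2 - (53 + f) = 2 + (-53 - f) = -51 - f)
N = -1/2146 (N = (-51 - 7*(-3 - 5))/(-10730) = (-51 - 7*(-8))*(-1/10730) = (-51 - 1*(-56))*(-1/10730) = (-51 + 56)*(-1/10730) = 5*(-1/10730) = -1/2146 ≈ -0.00046598)
(g + 14385)*(N + 21466) = (-36023 + 14385)*(-1/2146 + 21466) = -21638*46066035/2146 = -498388432665/1073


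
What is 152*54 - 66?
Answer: 8142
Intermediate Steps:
152*54 - 66 = 8208 - 66 = 8142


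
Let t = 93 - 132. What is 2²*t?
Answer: -156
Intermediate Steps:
t = -39
2²*t = 2²*(-39) = 4*(-39) = -156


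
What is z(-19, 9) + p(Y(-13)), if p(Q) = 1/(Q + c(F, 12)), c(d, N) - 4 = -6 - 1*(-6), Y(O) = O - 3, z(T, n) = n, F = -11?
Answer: 107/12 ≈ 8.9167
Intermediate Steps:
Y(O) = -3 + O
c(d, N) = 4 (c(d, N) = 4 + (-6 - 1*(-6)) = 4 + (-6 + 6) = 4 + 0 = 4)
p(Q) = 1/(4 + Q) (p(Q) = 1/(Q + 4) = 1/(4 + Q))
z(-19, 9) + p(Y(-13)) = 9 + 1/(4 + (-3 - 13)) = 9 + 1/(4 - 16) = 9 + 1/(-12) = 9 - 1/12 = 107/12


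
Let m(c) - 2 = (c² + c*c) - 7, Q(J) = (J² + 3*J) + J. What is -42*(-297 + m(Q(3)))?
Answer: -24360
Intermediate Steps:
Q(J) = J² + 4*J
m(c) = -5 + 2*c² (m(c) = 2 + ((c² + c*c) - 7) = 2 + ((c² + c²) - 7) = 2 + (2*c² - 7) = 2 + (-7 + 2*c²) = -5 + 2*c²)
-42*(-297 + m(Q(3))) = -42*(-297 + (-5 + 2*(3*(4 + 3))²)) = -42*(-297 + (-5 + 2*(3*7)²)) = -42*(-297 + (-5 + 2*21²)) = -42*(-297 + (-5 + 2*441)) = -42*(-297 + (-5 + 882)) = -42*(-297 + 877) = -42*580 = -24360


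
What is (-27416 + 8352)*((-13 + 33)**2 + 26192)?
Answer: -506949888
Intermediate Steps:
(-27416 + 8352)*((-13 + 33)**2 + 26192) = -19064*(20**2 + 26192) = -19064*(400 + 26192) = -19064*26592 = -506949888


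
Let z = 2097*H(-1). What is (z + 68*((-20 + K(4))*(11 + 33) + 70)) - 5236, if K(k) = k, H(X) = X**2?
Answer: -46251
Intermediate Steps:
z = 2097 (z = 2097*(-1)**2 = 2097*1 = 2097)
(z + 68*((-20 + K(4))*(11 + 33) + 70)) - 5236 = (2097 + 68*((-20 + 4)*(11 + 33) + 70)) - 5236 = (2097 + 68*(-16*44 + 70)) - 5236 = (2097 + 68*(-704 + 70)) - 5236 = (2097 + 68*(-634)) - 5236 = (2097 - 43112) - 5236 = -41015 - 5236 = -46251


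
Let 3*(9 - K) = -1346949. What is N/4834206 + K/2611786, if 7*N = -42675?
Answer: 2513696795819/14730230143902 ≈ 0.17065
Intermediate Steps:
N = -42675/7 (N = (1/7)*(-42675) = -42675/7 ≈ -6096.4)
K = 448992 (K = 9 - 1/3*(-1346949) = 9 + 448983 = 448992)
N/4834206 + K/2611786 = -42675/7/4834206 + 448992/2611786 = -42675/7*1/4834206 + 448992*(1/2611786) = -14225/11279814 + 224496/1305893 = 2513696795819/14730230143902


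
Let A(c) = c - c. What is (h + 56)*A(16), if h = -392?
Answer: 0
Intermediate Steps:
A(c) = 0
(h + 56)*A(16) = (-392 + 56)*0 = -336*0 = 0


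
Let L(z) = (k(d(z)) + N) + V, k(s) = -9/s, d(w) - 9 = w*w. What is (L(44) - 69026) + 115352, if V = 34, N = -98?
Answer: 89979581/1945 ≈ 46262.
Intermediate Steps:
d(w) = 9 + w**2 (d(w) = 9 + w*w = 9 + w**2)
L(z) = -64 - 9/(9 + z**2) (L(z) = (-9/(9 + z**2) - 98) + 34 = (-98 - 9/(9 + z**2)) + 34 = -64 - 9/(9 + z**2))
(L(44) - 69026) + 115352 = ((-585 - 64*44**2)/(9 + 44**2) - 69026) + 115352 = ((-585 - 64*1936)/(9 + 1936) - 69026) + 115352 = ((-585 - 123904)/1945 - 69026) + 115352 = ((1/1945)*(-124489) - 69026) + 115352 = (-124489/1945 - 69026) + 115352 = -134380059/1945 + 115352 = 89979581/1945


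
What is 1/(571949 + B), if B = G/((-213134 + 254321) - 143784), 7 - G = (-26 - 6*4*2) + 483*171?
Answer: 34199/19560111355 ≈ 1.7484e-6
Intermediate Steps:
G = -82512 (G = 7 - ((-26 - 6*4*2) + 483*171) = 7 - ((-26 - 24*2) + 82593) = 7 - ((-26 - 48) + 82593) = 7 - (-74 + 82593) = 7 - 1*82519 = 7 - 82519 = -82512)
B = 27504/34199 (B = -82512/((-213134 + 254321) - 143784) = -82512/(41187 - 143784) = -82512/(-102597) = -82512*(-1/102597) = 27504/34199 ≈ 0.80423)
1/(571949 + B) = 1/(571949 + 27504/34199) = 1/(19560111355/34199) = 34199/19560111355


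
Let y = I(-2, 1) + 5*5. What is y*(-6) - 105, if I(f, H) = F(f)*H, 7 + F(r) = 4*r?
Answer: -165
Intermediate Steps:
F(r) = -7 + 4*r
I(f, H) = H*(-7 + 4*f) (I(f, H) = (-7 + 4*f)*H = H*(-7 + 4*f))
y = 10 (y = 1*(-7 + 4*(-2)) + 5*5 = 1*(-7 - 8) + 25 = 1*(-15) + 25 = -15 + 25 = 10)
y*(-6) - 105 = 10*(-6) - 105 = -60 - 105 = -165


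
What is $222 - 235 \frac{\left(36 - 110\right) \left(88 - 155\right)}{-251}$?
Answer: $\frac{1220852}{251} \approx 4864.0$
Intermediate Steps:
$222 - 235 \frac{\left(36 - 110\right) \left(88 - 155\right)}{-251} = 222 - 235 \left(36 - 110\right) \left(-67\right) \left(- \frac{1}{251}\right) = 222 - 235 \left(-74\right) \left(-67\right) \left(- \frac{1}{251}\right) = 222 - 235 \cdot 4958 \left(- \frac{1}{251}\right) = 222 - - \frac{1165130}{251} = 222 + \frac{1165130}{251} = \frac{1220852}{251}$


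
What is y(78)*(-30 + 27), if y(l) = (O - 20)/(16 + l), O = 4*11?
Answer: -36/47 ≈ -0.76596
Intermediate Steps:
O = 44
y(l) = 24/(16 + l) (y(l) = (44 - 20)/(16 + l) = 24/(16 + l))
y(78)*(-30 + 27) = (24/(16 + 78))*(-30 + 27) = (24/94)*(-3) = (24*(1/94))*(-3) = (12/47)*(-3) = -36/47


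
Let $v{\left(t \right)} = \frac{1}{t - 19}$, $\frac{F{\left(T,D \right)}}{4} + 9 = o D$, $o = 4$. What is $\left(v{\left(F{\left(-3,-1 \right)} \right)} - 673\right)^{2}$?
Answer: $\frac{2283310656}{5041} \approx 4.5295 \cdot 10^{5}$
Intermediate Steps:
$F{\left(T,D \right)} = -36 + 16 D$ ($F{\left(T,D \right)} = -36 + 4 \cdot 4 D = -36 + 16 D$)
$v{\left(t \right)} = \frac{1}{-19 + t}$
$\left(v{\left(F{\left(-3,-1 \right)} \right)} - 673\right)^{2} = \left(\frac{1}{-19 + \left(-36 + 16 \left(-1\right)\right)} - 673\right)^{2} = \left(\frac{1}{-19 - 52} - 673\right)^{2} = \left(\frac{1}{-71} - 673\right)^{2} = \left(- \frac{1}{71} - 673\right)^{2} = \left(- \frac{47784}{71}\right)^{2} = \frac{2283310656}{5041}$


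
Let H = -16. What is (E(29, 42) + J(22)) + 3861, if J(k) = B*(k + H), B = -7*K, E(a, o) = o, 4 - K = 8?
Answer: 4071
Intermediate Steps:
K = -4 (K = 4 - 1*8 = 4 - 8 = -4)
B = 28 (B = -7*(-4) = 28)
J(k) = -448 + 28*k (J(k) = 28*(k - 16) = 28*(-16 + k) = -448 + 28*k)
(E(29, 42) + J(22)) + 3861 = (42 + (-448 + 28*22)) + 3861 = (42 + (-448 + 616)) + 3861 = (42 + 168) + 3861 = 210 + 3861 = 4071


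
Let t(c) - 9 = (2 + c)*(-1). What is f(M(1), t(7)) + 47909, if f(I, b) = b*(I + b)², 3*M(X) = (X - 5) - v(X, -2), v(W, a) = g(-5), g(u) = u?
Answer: 47909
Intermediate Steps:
v(W, a) = -5
t(c) = 7 - c (t(c) = 9 + (2 + c)*(-1) = 9 + (-2 - c) = 7 - c)
M(X) = X/3 (M(X) = ((X - 5) - 1*(-5))/3 = ((-5 + X) + 5)/3 = X/3)
f(M(1), t(7)) + 47909 = (7 - 1*7)*((⅓)*1 + (7 - 1*7))² + 47909 = (7 - 7)*(⅓ + (7 - 7))² + 47909 = 0*(⅓ + 0)² + 47909 = 0*(⅓)² + 47909 = 0*(⅑) + 47909 = 0 + 47909 = 47909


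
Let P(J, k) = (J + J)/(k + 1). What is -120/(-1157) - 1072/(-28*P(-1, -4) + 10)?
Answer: 143232/1157 ≈ 123.80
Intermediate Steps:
P(J, k) = 2*J/(1 + k) (P(J, k) = (2*J)/(1 + k) = 2*J/(1 + k))
-120/(-1157) - 1072/(-28*P(-1, -4) + 10) = -120/(-1157) - 1072/(-56*(-1)/(1 - 4) + 10) = -120*(-1/1157) - 1072/(-56*(-1)/(-3) + 10) = 120/1157 - 1072/(-56*(-1)*(-1)/3 + 10) = 120/1157 - 1072/(-28*2/3 + 10) = 120/1157 - 1072/(-56/3 + 10) = 120/1157 - 1072/(-26/3) = 120/1157 - 1072*(-3/26) = 120/1157 + 1608/13 = 143232/1157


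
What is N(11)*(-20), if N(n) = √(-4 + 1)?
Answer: -20*I*√3 ≈ -34.641*I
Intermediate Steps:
N(n) = I*√3 (N(n) = √(-3) = I*√3)
N(11)*(-20) = (I*√3)*(-20) = -20*I*√3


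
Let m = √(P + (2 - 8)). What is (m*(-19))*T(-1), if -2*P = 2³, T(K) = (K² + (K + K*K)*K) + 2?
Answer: -57*I*√10 ≈ -180.25*I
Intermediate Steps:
T(K) = 2 + K² + K*(K + K²) (T(K) = (K² + (K + K²)*K) + 2 = (K² + K*(K + K²)) + 2 = 2 + K² + K*(K + K²))
P = -4 (P = -½*2³ = -½*8 = -4)
m = I*√10 (m = √(-4 + (2 - 8)) = √(-4 - 6) = √(-10) = I*√10 ≈ 3.1623*I)
(m*(-19))*T(-1) = ((I*√10)*(-19))*(2 + (-1)³ + 2*(-1)²) = (-19*I*√10)*(2 - 1 + 2*1) = (-19*I*√10)*(2 - 1 + 2) = -19*I*√10*3 = -57*I*√10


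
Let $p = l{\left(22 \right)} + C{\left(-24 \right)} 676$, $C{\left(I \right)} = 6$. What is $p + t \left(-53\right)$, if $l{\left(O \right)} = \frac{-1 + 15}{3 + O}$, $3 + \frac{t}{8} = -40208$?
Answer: $\frac{426338014}{25} \approx 1.7054 \cdot 10^{7}$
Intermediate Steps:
$t = -321688$ ($t = -24 + 8 \left(-40208\right) = -24 - 321664 = -321688$)
$l{\left(O \right)} = \frac{14}{3 + O}$
$p = \frac{101414}{25}$ ($p = \frac{14}{3 + 22} + 6 \cdot 676 = \frac{14}{25} + 4056 = \frac{101414}{25} \approx 4056.6$)
$p + t \left(-53\right) = \frac{101414}{25} - -17049464 = \frac{101414}{25} + 17049464 = \frac{426338014}{25}$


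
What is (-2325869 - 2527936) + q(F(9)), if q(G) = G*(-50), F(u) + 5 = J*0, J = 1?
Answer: -4853555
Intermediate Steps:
F(u) = -5 (F(u) = -5 + 1*0 = -5 + 0 = -5)
q(G) = -50*G
(-2325869 - 2527936) + q(F(9)) = (-2325869 - 2527936) - 50*(-5) = -4853805 + 250 = -4853555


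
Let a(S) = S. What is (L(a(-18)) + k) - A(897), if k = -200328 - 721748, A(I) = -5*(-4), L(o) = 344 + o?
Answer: -921770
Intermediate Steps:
A(I) = 20
k = -922076
(L(a(-18)) + k) - A(897) = ((344 - 18) - 922076) - 1*20 = (326 - 922076) - 20 = -921750 - 20 = -921770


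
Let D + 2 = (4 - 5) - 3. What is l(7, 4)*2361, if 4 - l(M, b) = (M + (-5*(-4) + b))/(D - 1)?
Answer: 139299/7 ≈ 19900.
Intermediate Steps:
D = -6 (D = -2 + ((4 - 5) - 3) = -2 + (-1 - 3) = -2 - 4 = -6)
l(M, b) = 48/7 + M/7 + b/7 (l(M, b) = 4 - (M + (-5*(-4) + b))/(-6 - 1) = 4 - (M + (20 + b))/(-7) = 4 - (20 + M + b)*(-1)/7 = 4 - (-20/7 - M/7 - b/7) = 4 + (20/7 + M/7 + b/7) = 48/7 + M/7 + b/7)
l(7, 4)*2361 = (48/7 + (⅐)*7 + (⅐)*4)*2361 = (48/7 + 1 + 4/7)*2361 = (59/7)*2361 = 139299/7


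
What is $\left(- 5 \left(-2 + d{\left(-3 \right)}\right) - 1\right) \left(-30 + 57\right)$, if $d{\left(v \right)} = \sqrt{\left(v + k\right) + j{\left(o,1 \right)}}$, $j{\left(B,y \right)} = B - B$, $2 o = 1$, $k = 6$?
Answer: $243 - 135 \sqrt{3} \approx 9.1731$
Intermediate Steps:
$o = \frac{1}{2}$ ($o = \frac{1}{2} \cdot 1 = \frac{1}{2} \approx 0.5$)
$j{\left(B,y \right)} = 0$
$d{\left(v \right)} = \sqrt{6 + v}$ ($d{\left(v \right)} = \sqrt{\left(v + 6\right) + 0} = \sqrt{\left(6 + v\right) + 0} = \sqrt{6 + v}$)
$\left(- 5 \left(-2 + d{\left(-3 \right)}\right) - 1\right) \left(-30 + 57\right) = \left(- 5 \left(-2 + \sqrt{6 - 3}\right) - 1\right) \left(-30 + 57\right) = \left(- 5 \left(-2 + \sqrt{3}\right) - 1\right) 27 = \left(\left(10 - 5 \sqrt{3}\right) - 1\right) 27 = \left(9 - 5 \sqrt{3}\right) 27 = 243 - 135 \sqrt{3}$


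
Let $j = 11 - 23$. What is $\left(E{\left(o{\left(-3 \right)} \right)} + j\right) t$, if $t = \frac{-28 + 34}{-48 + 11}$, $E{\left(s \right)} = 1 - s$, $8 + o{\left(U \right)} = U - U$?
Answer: $\frac{18}{37} \approx 0.48649$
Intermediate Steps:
$o{\left(U \right)} = -8$ ($o{\left(U \right)} = -8 + \left(U - U\right) = -8 + 0 = -8$)
$j = -12$ ($j = 11 - 23 = -12$)
$t = - \frac{6}{37}$ ($t = \frac{6}{-37} = 6 \left(- \frac{1}{37}\right) = - \frac{6}{37} \approx -0.16216$)
$\left(E{\left(o{\left(-3 \right)} \right)} + j\right) t = \left(\left(1 - -8\right) - 12\right) \left(- \frac{6}{37}\right) = \left(\left(1 + 8\right) - 12\right) \left(- \frac{6}{37}\right) = \left(9 - 12\right) \left(- \frac{6}{37}\right) = \left(-3\right) \left(- \frac{6}{37}\right) = \frac{18}{37}$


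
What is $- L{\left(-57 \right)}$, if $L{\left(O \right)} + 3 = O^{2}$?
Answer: $-3246$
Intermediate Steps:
$L{\left(O \right)} = -3 + O^{2}$
$- L{\left(-57 \right)} = - (-3 + \left(-57\right)^{2}) = - (-3 + 3249) = \left(-1\right) 3246 = -3246$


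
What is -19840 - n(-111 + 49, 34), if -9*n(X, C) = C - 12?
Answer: -178538/9 ≈ -19838.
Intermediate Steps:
n(X, C) = 4/3 - C/9 (n(X, C) = -(C - 12)/9 = -(-12 + C)/9 = 4/3 - C/9)
-19840 - n(-111 + 49, 34) = -19840 - (4/3 - ⅑*34) = -19840 - (4/3 - 34/9) = -19840 - 1*(-22/9) = -19840 + 22/9 = -178538/9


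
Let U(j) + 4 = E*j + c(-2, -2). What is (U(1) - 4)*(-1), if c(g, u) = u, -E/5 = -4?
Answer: -10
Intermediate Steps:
E = 20 (E = -5*(-4) = 20)
U(j) = -6 + 20*j (U(j) = -4 + (20*j - 2) = -4 + (-2 + 20*j) = -6 + 20*j)
(U(1) - 4)*(-1) = ((-6 + 20*1) - 4)*(-1) = ((-6 + 20) - 4)*(-1) = (14 - 4)*(-1) = 10*(-1) = -10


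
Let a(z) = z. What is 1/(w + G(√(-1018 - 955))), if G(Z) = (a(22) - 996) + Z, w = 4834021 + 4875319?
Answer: 9708366/94252370391929 - I*√1973/94252370391929 ≈ 1.03e-7 - 4.7127e-13*I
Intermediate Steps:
w = 9709340
G(Z) = -974 + Z (G(Z) = (22 - 996) + Z = -974 + Z)
1/(w + G(√(-1018 - 955))) = 1/(9709340 + (-974 + √(-1018 - 955))) = 1/(9709340 + (-974 + √(-1973))) = 1/(9709340 + (-974 + I*√1973)) = 1/(9708366 + I*√1973)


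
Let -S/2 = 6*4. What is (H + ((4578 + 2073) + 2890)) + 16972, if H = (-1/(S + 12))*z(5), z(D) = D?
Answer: 954473/36 ≈ 26513.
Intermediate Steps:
S = -48 (S = -12*4 = -2*24 = -48)
H = 5/36 (H = -1/(-48 + 12)*5 = -1/(-36)*5 = -1*(-1/36)*5 = (1/36)*5 = 5/36 ≈ 0.13889)
(H + ((4578 + 2073) + 2890)) + 16972 = (5/36 + ((4578 + 2073) + 2890)) + 16972 = (5/36 + (6651 + 2890)) + 16972 = (5/36 + 9541) + 16972 = 343481/36 + 16972 = 954473/36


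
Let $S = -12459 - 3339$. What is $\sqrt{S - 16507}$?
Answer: $i \sqrt{32305} \approx 179.74 i$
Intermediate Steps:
$S = -15798$
$\sqrt{S - 16507} = \sqrt{-15798 - 16507} = \sqrt{-32305} = i \sqrt{32305}$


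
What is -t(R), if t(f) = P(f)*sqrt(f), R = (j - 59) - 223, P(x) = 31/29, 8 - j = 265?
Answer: -217*I*sqrt(11)/29 ≈ -24.818*I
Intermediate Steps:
j = -257 (j = 8 - 1*265 = 8 - 265 = -257)
P(x) = 31/29 (P(x) = 31*(1/29) = 31/29)
R = -539 (R = (-257 - 59) - 223 = -316 - 223 = -539)
t(f) = 31*sqrt(f)/29
-t(R) = -31*sqrt(-539)/29 = -31*7*I*sqrt(11)/29 = -217*I*sqrt(11)/29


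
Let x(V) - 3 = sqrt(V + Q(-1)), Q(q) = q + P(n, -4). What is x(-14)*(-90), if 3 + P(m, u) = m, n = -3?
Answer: -270 - 90*I*sqrt(21) ≈ -270.0 - 412.43*I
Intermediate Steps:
P(m, u) = -3 + m
Q(q) = -6 + q (Q(q) = q + (-3 - 3) = q - 6 = -6 + q)
x(V) = 3 + sqrt(-7 + V) (x(V) = 3 + sqrt(V + (-6 - 1)) = 3 + sqrt(V - 7) = 3 + sqrt(-7 + V))
x(-14)*(-90) = (3 + sqrt(-7 - 14))*(-90) = (3 + sqrt(-21))*(-90) = (3 + I*sqrt(21))*(-90) = -270 - 90*I*sqrt(21)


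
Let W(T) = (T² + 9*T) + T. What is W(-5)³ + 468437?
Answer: 452812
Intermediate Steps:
W(T) = T² + 10*T
W(-5)³ + 468437 = (-5*(10 - 5))³ + 468437 = (-5*5)³ + 468437 = (-25)³ + 468437 = -15625 + 468437 = 452812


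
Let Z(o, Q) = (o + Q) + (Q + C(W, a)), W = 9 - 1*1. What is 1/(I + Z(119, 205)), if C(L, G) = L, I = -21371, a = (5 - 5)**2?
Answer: -1/20834 ≈ -4.7998e-5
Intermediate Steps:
a = 0 (a = 0**2 = 0)
W = 8 (W = 9 - 1 = 8)
Z(o, Q) = 8 + o + 2*Q (Z(o, Q) = (o + Q) + (Q + 8) = (Q + o) + (8 + Q) = 8 + o + 2*Q)
1/(I + Z(119, 205)) = 1/(-21371 + (8 + 119 + 2*205)) = 1/(-21371 + (8 + 119 + 410)) = 1/(-21371 + 537) = 1/(-20834) = -1/20834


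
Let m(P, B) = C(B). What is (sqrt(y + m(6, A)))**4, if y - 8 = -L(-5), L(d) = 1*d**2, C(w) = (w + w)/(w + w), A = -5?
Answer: 256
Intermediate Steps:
C(w) = 1 (C(w) = (2*w)/((2*w)) = (2*w)*(1/(2*w)) = 1)
L(d) = d**2
m(P, B) = 1
y = -17 (y = 8 - 1*(-5)**2 = 8 - 1*25 = 8 - 25 = -17)
(sqrt(y + m(6, A)))**4 = (sqrt(-17 + 1))**4 = (sqrt(-16))**4 = (4*I)**4 = 256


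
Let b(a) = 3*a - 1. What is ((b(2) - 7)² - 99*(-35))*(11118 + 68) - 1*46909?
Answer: 38757325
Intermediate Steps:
b(a) = -1 + 3*a
((b(2) - 7)² - 99*(-35))*(11118 + 68) - 1*46909 = (((-1 + 3*2) - 7)² - 99*(-35))*(11118 + 68) - 1*46909 = (((-1 + 6) - 7)² + 3465)*11186 - 46909 = ((5 - 7)² + 3465)*11186 - 46909 = ((-2)² + 3465)*11186 - 46909 = (4 + 3465)*11186 - 46909 = 3469*11186 - 46909 = 38804234 - 46909 = 38757325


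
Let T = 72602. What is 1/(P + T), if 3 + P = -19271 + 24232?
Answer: 1/77560 ≈ 1.2893e-5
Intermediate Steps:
P = 4958 (P = -3 + (-19271 + 24232) = -3 + 4961 = 4958)
1/(P + T) = 1/(4958 + 72602) = 1/77560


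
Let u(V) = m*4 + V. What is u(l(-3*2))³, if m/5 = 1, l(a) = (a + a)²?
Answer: 4410944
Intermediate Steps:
l(a) = 4*a² (l(a) = (2*a)² = 4*a²)
m = 5 (m = 5*1 = 5)
u(V) = 20 + V (u(V) = 5*4 + V = 20 + V)
u(l(-3*2))³ = (20 + 4*(-3*2)²)³ = (20 + 4*(-6)²)³ = (20 + 4*36)³ = (20 + 144)³ = 164³ = 4410944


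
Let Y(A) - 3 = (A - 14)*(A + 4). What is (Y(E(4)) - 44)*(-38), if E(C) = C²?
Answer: 38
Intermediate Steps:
Y(A) = 3 + (-14 + A)*(4 + A) (Y(A) = 3 + (A - 14)*(A + 4) = 3 + (-14 + A)*(4 + A))
(Y(E(4)) - 44)*(-38) = ((-53 + (4²)² - 10*4²) - 44)*(-38) = ((-53 + 16² - 10*16) - 44)*(-38) = ((-53 + 256 - 160) - 44)*(-38) = (43 - 44)*(-38) = -1*(-38) = 38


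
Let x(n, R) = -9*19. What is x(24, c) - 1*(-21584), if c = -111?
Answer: 21413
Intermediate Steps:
x(n, R) = -171
x(24, c) - 1*(-21584) = -171 - 1*(-21584) = -171 + 21584 = 21413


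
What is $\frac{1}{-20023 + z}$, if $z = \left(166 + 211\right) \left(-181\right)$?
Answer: $- \frac{1}{88260} \approx -1.133 \cdot 10^{-5}$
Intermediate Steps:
$z = -68237$ ($z = 377 \left(-181\right) = -68237$)
$\frac{1}{-20023 + z} = \frac{1}{-20023 - 68237} = \frac{1}{-88260} = - \frac{1}{88260}$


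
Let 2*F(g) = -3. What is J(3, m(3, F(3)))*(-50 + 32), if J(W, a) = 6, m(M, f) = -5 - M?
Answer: -108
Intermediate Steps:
F(g) = -3/2 (F(g) = (½)*(-3) = -3/2)
J(3, m(3, F(3)))*(-50 + 32) = 6*(-50 + 32) = 6*(-18) = -108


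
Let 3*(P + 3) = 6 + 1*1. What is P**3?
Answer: -8/27 ≈ -0.29630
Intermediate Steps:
P = -2/3 (P = -3 + (6 + 1*1)/3 = -3 + (6 + 1)/3 = -3 + (1/3)*7 = -3 + 7/3 = -2/3 ≈ -0.66667)
P**3 = (-2/3)**3 = -8/27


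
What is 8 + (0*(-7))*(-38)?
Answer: 8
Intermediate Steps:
8 + (0*(-7))*(-38) = 8 + 0*(-38) = 8 + 0 = 8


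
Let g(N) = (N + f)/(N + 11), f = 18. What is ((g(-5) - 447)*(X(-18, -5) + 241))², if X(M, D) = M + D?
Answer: 84635028241/9 ≈ 9.4039e+9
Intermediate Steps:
g(N) = (18 + N)/(11 + N) (g(N) = (N + 18)/(N + 11) = (18 + N)/(11 + N))
X(M, D) = D + M
((g(-5) - 447)*(X(-18, -5) + 241))² = (((18 - 5)/(11 - 5) - 447)*((-5 - 18) + 241))² = ((13/6 - 447)*(-23 + 241))² = (((⅙)*13 - 447)*218)² = ((13/6 - 447)*218)² = (-2669/6*218)² = (-290921/3)² = 84635028241/9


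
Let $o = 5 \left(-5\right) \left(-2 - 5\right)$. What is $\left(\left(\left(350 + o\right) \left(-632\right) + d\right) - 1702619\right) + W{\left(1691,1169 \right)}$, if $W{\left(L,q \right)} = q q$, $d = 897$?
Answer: $-666961$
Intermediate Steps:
$W{\left(L,q \right)} = q^{2}$
$o = 175$ ($o = \left(-25\right) \left(-7\right) = 175$)
$\left(\left(\left(350 + o\right) \left(-632\right) + d\right) - 1702619\right) + W{\left(1691,1169 \right)} = \left(\left(\left(350 + 175\right) \left(-632\right) + 897\right) - 1702619\right) + 1169^{2} = \left(\left(525 \left(-632\right) + 897\right) - 1702619\right) + 1366561 = \left(\left(-331800 + 897\right) - 1702619\right) + 1366561 = \left(-330903 - 1702619\right) + 1366561 = -2033522 + 1366561 = -666961$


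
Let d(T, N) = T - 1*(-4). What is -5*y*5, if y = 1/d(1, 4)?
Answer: -5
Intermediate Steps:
d(T, N) = 4 + T (d(T, N) = T + 4 = 4 + T)
y = ⅕ (y = 1/(4 + 1) = 1/5 = ⅕ ≈ 0.20000)
-5*y*5 = -5*⅕*5 = -1*5 = -5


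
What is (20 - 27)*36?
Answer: -252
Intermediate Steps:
(20 - 27)*36 = -7*36 = -252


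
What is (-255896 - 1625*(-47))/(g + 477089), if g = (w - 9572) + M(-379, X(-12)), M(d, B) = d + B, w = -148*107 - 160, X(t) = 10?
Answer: -179521/451152 ≈ -0.39792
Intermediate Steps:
w = -15996 (w = -15836 - 160 = -15996)
M(d, B) = B + d
g = -25937 (g = (-15996 - 9572) + (10 - 379) = -25568 - 369 = -25937)
(-255896 - 1625*(-47))/(g + 477089) = (-255896 - 1625*(-47))/(-25937 + 477089) = (-255896 + 76375)/451152 = -179521*1/451152 = -179521/451152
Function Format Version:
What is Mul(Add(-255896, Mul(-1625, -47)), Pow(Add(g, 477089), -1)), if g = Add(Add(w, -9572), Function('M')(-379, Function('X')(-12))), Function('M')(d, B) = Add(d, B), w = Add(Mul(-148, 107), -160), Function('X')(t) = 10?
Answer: Rational(-179521, 451152) ≈ -0.39792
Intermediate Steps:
w = -15996 (w = Add(-15836, -160) = -15996)
Function('M')(d, B) = Add(B, d)
g = -25937 (g = Add(Add(-15996, -9572), Add(10, -379)) = Add(-25568, -369) = -25937)
Mul(Add(-255896, Mul(-1625, -47)), Pow(Add(g, 477089), -1)) = Mul(Add(-255896, Mul(-1625, -47)), Pow(Add(-25937, 477089), -1)) = Mul(Add(-255896, 76375), Pow(451152, -1)) = Mul(-179521, Rational(1, 451152)) = Rational(-179521, 451152)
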